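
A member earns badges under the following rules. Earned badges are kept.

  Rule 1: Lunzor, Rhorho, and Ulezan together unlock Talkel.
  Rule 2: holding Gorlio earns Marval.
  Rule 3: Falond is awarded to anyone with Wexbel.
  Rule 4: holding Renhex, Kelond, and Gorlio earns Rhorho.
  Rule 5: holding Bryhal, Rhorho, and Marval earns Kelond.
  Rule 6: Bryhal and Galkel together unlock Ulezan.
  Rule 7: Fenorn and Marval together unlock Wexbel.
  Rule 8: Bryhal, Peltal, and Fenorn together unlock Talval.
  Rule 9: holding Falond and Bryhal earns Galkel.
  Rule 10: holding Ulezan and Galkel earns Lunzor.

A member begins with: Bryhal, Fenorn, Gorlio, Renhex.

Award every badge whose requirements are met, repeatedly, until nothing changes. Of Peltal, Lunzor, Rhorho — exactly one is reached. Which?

Lunzor

With Gorlio, Marval is earned (Rule 2).
With Fenorn and Marval, Wexbel is earned (Rule 7).
With Wexbel, Falond is earned (Rule 3).
With Falond and Bryhal, Galkel is earned (Rule 9).
With Bryhal and Galkel, Ulezan is earned (Rule 6).
With Ulezan and Galkel, Lunzor is earned (Rule 10).
No rule produces Peltal, and it is not given. Rhorho would need Renhex, Kelond, and Gorlio (Rule 4), but Kelond is never earned.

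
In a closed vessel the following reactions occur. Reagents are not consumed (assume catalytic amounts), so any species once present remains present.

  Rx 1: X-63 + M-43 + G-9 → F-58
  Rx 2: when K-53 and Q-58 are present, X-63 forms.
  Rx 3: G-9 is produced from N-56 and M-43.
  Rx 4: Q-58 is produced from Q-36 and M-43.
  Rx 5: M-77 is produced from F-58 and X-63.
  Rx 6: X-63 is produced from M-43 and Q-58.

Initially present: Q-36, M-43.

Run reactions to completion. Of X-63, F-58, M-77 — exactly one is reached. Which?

Q-36 and M-43 present → Q-58 forms (Rx 4).
M-43 and Q-58 present → X-63 forms (Rx 6).
F-58 would need X-63, M-43, and G-9 (Rx 1), but G-9 never forms. M-77 would need F-58 and X-63 (Rx 5), but F-58 never forms.

X-63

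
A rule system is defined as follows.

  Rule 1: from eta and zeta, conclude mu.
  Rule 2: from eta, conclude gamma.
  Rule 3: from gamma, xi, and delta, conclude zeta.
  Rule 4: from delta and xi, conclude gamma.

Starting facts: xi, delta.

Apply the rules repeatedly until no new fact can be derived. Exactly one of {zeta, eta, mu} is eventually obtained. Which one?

zeta

From delta and xi, Rule 4 gives gamma.
From gamma, xi, and delta, Rule 3 gives zeta.
mu would need eta and zeta (Rule 1), but eta is never established. No rule produces eta, and it is not given.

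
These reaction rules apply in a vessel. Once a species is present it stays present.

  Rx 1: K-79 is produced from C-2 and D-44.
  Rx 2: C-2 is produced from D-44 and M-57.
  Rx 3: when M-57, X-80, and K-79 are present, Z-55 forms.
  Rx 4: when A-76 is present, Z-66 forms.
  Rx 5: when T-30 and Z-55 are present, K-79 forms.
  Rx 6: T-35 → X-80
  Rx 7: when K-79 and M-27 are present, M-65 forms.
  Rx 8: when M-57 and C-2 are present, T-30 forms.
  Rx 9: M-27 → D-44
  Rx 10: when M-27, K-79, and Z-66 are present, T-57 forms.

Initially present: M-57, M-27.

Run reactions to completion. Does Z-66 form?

No

Z-66 would need A-76 (Rx 4), but A-76 never forms.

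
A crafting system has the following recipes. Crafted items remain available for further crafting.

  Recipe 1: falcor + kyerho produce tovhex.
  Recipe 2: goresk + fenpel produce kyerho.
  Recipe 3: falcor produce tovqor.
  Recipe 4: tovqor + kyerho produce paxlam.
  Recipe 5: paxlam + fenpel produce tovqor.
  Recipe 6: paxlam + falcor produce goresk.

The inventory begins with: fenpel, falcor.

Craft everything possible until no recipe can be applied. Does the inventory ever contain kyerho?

kyerho would need goresk and fenpel (Recipe 2), but goresk is never obtained.

No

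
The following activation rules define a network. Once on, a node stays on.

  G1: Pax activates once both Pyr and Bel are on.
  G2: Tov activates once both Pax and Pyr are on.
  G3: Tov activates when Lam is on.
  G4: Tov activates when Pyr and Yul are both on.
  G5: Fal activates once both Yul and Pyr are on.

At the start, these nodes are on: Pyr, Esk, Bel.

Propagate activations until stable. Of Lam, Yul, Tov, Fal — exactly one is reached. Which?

G1: Pyr and Bel on → Pax on.
Pax and Pyr are on, so Tov activates (G2).
No rule produces Yul, and it is not given. Fal would need Yul and Pyr (G5), but Yul never turns on. No rule produces Lam, and it is not given.

Tov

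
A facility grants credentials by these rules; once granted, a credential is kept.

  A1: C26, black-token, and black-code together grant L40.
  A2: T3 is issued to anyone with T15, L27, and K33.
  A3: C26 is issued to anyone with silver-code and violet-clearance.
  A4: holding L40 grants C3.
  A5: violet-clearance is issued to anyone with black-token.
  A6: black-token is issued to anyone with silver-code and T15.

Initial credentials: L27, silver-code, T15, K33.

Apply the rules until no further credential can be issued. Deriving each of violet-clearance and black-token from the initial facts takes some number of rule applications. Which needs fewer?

black-token

black-token: Holding silver-code and T15 grants black-token (A6). [1 rule application]
violet-clearance: Holding silver-code and T15 grants black-token (A6). Holding black-token grants violet-clearance (A5). [2 rule applications]
black-token needs fewer.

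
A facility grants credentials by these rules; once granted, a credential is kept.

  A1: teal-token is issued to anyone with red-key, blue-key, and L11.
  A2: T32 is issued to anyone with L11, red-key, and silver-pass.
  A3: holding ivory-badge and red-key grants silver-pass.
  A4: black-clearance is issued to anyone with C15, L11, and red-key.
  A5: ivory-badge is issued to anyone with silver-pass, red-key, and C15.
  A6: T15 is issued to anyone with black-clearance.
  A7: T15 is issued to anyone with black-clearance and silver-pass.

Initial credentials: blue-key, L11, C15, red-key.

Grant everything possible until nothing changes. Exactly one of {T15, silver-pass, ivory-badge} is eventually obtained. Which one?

Holding C15, L11, and red-key grants black-clearance (A4).
Holding black-clearance grants T15 (A6).
ivory-badge would need silver-pass, red-key, and C15 (A5), but silver-pass is never granted. silver-pass would need ivory-badge and red-key (A3), but ivory-badge is never granted.

T15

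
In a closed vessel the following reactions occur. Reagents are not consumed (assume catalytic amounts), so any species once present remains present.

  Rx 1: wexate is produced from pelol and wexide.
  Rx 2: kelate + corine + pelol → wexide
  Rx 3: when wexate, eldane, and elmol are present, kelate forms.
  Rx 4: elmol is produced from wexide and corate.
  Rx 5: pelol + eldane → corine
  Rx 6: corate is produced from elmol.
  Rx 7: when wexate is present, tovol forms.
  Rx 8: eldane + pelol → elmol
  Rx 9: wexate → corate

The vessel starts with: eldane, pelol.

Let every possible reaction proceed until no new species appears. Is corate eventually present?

Yes

eldane and pelol present → elmol forms (Rx 8).
elmol present → corate forms (Rx 6).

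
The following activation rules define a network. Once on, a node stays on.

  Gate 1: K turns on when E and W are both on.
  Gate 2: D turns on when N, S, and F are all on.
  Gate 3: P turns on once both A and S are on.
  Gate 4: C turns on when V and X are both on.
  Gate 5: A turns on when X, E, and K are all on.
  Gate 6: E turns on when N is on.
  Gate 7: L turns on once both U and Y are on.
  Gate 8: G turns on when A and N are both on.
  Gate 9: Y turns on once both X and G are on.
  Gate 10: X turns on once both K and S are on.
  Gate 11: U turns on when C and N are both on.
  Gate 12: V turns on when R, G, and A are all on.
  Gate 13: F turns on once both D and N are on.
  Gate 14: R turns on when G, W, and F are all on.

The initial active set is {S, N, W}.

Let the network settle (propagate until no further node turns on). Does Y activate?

Yes

Gate 6: N on → E on.
E and W are on, so K turns on (Gate 1).
K and S are on, so X turns on (Gate 10).
Gate 5: X, E, and K on → A on.
Gate 8: A and N on → G on.
X and G are on, so Y turns on (Gate 9).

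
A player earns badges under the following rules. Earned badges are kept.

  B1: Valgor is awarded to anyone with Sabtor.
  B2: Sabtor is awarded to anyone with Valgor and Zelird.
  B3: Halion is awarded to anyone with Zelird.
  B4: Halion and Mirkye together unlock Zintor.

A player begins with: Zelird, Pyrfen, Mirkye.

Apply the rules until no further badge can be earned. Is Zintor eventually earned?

With Zelird, Halion is earned (B3).
With Halion and Mirkye, Zintor is earned (B4).

Yes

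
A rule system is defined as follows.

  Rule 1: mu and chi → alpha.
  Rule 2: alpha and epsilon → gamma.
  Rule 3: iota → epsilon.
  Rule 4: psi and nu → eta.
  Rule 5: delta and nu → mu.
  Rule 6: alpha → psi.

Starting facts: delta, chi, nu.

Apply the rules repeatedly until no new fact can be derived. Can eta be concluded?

delta and nu hold, so mu follows (Rule 5).
From mu and chi, Rule 1 gives alpha.
alpha holds, so psi follows (Rule 6).
From psi and nu, Rule 4 gives eta.

Yes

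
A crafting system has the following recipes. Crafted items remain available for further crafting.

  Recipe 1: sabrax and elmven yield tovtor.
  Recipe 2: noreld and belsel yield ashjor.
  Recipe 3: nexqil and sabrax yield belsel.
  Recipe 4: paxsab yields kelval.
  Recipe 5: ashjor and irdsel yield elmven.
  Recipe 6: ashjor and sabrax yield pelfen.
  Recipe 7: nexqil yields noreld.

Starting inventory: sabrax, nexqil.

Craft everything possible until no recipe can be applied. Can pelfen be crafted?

Yes

Using Recipe 3, nexqil and sabrax make belsel.
Using Recipe 7, nexqil makes noreld.
Using Recipe 2, noreld and belsel make ashjor.
ashjor and sabrax → pelfen (Recipe 6).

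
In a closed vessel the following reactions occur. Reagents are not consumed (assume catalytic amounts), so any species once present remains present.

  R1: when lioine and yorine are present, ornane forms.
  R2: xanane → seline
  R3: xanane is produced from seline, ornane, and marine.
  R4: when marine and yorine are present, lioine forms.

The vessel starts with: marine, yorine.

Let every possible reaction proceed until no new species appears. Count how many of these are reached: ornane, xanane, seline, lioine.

2

marine and yorine present → lioine forms (R4).
lioine and yorine present → ornane forms (R1).
ornane: reached.
xanane would need seline, ornane, and marine (R3), but seline never forms.
seline would need xanane (R2), but xanane never forms.
lioine: reached.
Reached: ornane and lioine — 2 of the 4.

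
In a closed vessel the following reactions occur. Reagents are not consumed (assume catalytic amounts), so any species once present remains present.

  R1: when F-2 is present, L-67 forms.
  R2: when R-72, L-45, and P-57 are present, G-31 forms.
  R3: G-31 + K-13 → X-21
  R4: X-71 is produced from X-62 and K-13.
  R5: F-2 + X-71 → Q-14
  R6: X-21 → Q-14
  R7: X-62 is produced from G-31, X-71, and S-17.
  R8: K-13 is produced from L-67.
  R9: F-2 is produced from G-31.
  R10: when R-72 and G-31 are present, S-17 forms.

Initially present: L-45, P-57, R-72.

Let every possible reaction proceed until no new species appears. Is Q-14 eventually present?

R-72, L-45, and P-57 present → G-31 forms (R2).
G-31 present → F-2 forms (R9).
F-2 present → L-67 forms (R1).
L-67 present → K-13 forms (R8).
G-31 and K-13 present → X-21 forms (R3).
X-21 present → Q-14 forms (R6).

Yes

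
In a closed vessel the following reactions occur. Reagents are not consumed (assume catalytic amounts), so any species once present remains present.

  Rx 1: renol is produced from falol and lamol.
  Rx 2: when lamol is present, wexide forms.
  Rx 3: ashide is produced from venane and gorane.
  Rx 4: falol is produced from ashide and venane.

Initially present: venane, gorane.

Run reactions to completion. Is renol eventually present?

No

renol would need falol and lamol (Rx 1), but lamol never forms.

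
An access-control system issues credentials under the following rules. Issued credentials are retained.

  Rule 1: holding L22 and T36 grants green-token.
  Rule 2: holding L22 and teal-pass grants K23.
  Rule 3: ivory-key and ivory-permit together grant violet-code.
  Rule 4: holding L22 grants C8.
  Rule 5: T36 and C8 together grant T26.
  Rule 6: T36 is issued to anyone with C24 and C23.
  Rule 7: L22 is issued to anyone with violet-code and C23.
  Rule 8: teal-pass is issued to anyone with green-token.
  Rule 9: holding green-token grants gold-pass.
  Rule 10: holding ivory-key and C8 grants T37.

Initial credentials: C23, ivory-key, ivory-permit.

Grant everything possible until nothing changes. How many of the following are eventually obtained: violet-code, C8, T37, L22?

Holding ivory-key and ivory-permit grants violet-code (Rule 3).
Holding violet-code and C23 grants L22 (Rule 7).
Holding L22 grants C8 (Rule 4).
Holding ivory-key and C8 grants T37 (Rule 10).
violet-code: reached.
C8: reached.
T37: reached.
L22: reached.
All 4 are reached.

4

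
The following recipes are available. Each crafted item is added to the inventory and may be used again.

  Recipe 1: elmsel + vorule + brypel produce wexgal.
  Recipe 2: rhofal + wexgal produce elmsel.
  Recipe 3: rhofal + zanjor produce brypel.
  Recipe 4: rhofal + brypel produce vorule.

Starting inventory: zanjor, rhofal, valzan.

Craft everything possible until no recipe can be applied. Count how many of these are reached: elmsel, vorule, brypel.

Using Recipe 3, rhofal and zanjor make brypel.
rhofal + brypel → vorule (Recipe 4).
elmsel would need rhofal and wexgal (Recipe 2), but wexgal is never obtained.
vorule: reached.
brypel: reached.
Reached: vorule and brypel — 2 of the 3.

2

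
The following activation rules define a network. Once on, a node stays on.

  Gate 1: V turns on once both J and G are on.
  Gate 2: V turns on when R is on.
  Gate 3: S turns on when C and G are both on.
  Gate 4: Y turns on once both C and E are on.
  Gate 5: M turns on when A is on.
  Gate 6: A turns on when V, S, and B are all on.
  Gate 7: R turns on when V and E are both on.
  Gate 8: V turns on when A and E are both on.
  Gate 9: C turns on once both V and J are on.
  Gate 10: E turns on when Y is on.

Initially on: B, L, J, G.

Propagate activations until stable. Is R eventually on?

No

R would need V and E (Gate 7), but E never turns on.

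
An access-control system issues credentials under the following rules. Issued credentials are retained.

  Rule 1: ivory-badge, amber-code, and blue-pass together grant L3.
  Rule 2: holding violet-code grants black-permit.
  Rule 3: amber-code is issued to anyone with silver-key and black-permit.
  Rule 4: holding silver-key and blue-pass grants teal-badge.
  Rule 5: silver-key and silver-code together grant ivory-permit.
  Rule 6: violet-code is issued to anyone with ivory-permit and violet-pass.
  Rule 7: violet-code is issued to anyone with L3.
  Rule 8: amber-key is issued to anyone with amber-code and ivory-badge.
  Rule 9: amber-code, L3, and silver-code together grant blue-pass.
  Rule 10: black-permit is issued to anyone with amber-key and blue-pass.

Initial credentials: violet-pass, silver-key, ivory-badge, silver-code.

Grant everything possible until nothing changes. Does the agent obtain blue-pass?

blue-pass would need amber-code, L3, and silver-code (Rule 9), but L3 is never granted.

No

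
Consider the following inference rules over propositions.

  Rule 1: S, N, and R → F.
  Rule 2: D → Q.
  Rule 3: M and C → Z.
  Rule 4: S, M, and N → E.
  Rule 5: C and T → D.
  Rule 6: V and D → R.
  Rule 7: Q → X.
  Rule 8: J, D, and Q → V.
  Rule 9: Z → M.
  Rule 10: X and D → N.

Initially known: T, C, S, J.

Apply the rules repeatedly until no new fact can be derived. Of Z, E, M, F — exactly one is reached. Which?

From C and T, Rule 5 gives D.
D holds, so Q follows (Rule 2).
J, D, and Q hold, so V follows (Rule 8).
From Q, Rule 7 gives X.
V and D hold, so R follows (Rule 6).
From X and D, Rule 10 gives N.
S, N, and R hold, so F follows (Rule 1).
Z would need M and C (Rule 3), but M is never established. E would need S, M, and N (Rule 4), but M is never established. M would need Z (Rule 9), but Z is never established.

F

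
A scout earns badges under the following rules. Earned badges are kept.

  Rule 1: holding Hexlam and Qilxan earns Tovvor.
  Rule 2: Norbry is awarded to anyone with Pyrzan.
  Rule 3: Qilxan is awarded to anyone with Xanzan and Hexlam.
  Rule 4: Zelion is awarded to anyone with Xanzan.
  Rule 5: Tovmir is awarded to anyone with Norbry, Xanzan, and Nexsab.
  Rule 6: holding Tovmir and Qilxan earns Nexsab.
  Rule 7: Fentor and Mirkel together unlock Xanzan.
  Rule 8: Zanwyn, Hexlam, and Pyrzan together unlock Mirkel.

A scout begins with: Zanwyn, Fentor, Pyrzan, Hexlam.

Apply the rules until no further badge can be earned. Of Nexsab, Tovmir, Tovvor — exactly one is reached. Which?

Tovvor

With Zanwyn, Hexlam, and Pyrzan, Mirkel is earned (Rule 8).
With Fentor and Mirkel, Xanzan is earned (Rule 7).
With Xanzan and Hexlam, Qilxan is earned (Rule 3).
With Hexlam and Qilxan, Tovvor is earned (Rule 1).
Tovmir would need Norbry, Xanzan, and Nexsab (Rule 5), but Nexsab is never earned. Nexsab would need Tovmir and Qilxan (Rule 6), but Tovmir is never earned.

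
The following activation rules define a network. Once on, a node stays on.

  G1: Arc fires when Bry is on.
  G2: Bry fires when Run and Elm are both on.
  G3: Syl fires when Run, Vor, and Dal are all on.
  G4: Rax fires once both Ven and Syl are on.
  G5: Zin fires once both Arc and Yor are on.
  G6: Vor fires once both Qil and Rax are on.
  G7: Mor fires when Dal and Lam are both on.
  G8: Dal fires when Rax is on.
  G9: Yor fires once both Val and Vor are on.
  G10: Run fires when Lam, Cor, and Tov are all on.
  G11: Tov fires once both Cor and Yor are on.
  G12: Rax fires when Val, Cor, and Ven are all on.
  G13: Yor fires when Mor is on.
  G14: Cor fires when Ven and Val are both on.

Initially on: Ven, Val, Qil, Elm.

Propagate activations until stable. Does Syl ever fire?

Syl would need Run, Vor, and Dal (G3), but Run never turns on.

No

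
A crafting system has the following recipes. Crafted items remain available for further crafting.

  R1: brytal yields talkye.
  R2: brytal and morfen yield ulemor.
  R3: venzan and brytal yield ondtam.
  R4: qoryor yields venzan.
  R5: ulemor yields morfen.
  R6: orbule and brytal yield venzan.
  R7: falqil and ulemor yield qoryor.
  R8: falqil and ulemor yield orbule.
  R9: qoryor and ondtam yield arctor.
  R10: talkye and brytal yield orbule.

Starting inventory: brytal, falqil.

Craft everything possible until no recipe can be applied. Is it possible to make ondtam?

Yes

brytal → talkye (R1).
Using R10, talkye and brytal make orbule.
orbule and brytal → venzan (R6).
Using R3, venzan and brytal make ondtam.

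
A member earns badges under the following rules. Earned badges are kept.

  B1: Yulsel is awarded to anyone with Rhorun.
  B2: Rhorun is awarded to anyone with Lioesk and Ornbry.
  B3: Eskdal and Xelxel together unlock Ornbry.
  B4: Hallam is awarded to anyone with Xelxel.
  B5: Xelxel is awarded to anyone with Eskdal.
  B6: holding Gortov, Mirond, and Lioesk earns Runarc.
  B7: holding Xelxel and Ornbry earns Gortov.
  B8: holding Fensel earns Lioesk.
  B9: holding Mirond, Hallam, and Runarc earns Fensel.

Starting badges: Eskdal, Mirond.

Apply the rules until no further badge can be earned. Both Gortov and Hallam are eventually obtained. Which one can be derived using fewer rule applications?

Hallam: With Eskdal, Xelxel is earned (B5). With Xelxel, Hallam is earned (B4). [2 rule applications]
Gortov: With Eskdal, Xelxel is earned (B5). With Eskdal and Xelxel, Ornbry is earned (B3). With Xelxel and Ornbry, Gortov is earned (B7). [3 rule applications]
Hallam needs fewer.

Hallam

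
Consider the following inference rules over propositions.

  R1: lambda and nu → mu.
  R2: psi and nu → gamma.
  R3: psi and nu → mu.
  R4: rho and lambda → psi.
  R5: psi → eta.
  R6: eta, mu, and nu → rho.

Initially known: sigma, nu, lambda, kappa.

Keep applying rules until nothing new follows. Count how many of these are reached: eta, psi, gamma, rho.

eta would need psi (R5), but psi is never established.
psi would need rho and lambda (R4), but rho is never established.
gamma would need psi and nu (R2), but psi is never established.
rho would need eta, mu, and nu (R6), but eta is never established.
None of the 4 are reached.

0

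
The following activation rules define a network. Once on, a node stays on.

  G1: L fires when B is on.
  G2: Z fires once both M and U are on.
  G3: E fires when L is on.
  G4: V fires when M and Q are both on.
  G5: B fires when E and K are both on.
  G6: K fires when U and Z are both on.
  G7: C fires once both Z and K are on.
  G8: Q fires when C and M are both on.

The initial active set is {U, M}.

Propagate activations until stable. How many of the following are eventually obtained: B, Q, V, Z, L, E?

3

M and U are on, so Z fires (G2).
U and Z are on, so K fires (G6).
Z and K are on, so C fires (G7).
C and M are on, so Q fires (G8).
M and Q are on, so V fires (G4).
B would need E and K (G5), but E never turns on.
Q: reached.
V: reached.
Z: reached.
L would need B (G1), but B never turns on.
E would need L (G3), but L never turns on.
Reached: Q, V, and Z — 3 of the 6.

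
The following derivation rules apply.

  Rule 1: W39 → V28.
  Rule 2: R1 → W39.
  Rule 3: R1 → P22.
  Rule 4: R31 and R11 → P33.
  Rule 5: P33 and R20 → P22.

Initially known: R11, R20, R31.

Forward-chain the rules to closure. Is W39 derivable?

W39 would need R1 (Rule 2), but R1 is never established.

No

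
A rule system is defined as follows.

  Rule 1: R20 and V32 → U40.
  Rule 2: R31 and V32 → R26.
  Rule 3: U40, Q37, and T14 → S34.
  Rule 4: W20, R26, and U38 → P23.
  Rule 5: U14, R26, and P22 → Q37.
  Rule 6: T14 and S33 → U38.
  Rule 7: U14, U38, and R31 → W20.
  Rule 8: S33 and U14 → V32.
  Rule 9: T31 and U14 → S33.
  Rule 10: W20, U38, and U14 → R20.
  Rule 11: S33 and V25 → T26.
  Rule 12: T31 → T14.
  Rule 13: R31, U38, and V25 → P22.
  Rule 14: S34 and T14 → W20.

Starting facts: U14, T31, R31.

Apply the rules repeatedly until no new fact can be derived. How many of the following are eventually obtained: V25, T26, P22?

0

No rule produces V25, and it is not given.
T26 would need S33 and V25 (Rule 11), but V25 is never established.
P22 would need R31, U38, and V25 (Rule 13), but V25 is never established.
None of the 3 are reached.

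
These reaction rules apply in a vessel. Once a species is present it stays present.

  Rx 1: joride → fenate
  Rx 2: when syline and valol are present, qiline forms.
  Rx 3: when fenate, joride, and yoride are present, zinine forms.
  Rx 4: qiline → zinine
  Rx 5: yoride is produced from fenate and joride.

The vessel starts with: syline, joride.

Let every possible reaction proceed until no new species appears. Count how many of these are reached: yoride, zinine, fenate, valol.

3

joride present → fenate forms (Rx 1).
fenate and joride present → yoride forms (Rx 5).
fenate, joride, and yoride present → zinine forms (Rx 3).
yoride: reached.
zinine: reached.
fenate: reached.
No rule produces valol, and it is not given.
Reached: yoride, zinine, and fenate — 3 of the 4.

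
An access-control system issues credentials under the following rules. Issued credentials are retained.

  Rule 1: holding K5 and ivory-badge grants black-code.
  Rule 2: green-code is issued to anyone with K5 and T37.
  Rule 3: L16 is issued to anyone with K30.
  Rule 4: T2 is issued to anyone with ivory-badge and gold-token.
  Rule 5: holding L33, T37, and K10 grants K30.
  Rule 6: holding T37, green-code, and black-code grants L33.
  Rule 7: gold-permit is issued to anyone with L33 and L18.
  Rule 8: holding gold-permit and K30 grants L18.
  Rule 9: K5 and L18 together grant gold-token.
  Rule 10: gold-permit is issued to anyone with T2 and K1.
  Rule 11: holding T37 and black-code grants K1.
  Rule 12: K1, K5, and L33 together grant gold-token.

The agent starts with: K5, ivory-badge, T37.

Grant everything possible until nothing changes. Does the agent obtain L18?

No

L18 would need gold-permit and K30 (Rule 8), but K30 is never granted.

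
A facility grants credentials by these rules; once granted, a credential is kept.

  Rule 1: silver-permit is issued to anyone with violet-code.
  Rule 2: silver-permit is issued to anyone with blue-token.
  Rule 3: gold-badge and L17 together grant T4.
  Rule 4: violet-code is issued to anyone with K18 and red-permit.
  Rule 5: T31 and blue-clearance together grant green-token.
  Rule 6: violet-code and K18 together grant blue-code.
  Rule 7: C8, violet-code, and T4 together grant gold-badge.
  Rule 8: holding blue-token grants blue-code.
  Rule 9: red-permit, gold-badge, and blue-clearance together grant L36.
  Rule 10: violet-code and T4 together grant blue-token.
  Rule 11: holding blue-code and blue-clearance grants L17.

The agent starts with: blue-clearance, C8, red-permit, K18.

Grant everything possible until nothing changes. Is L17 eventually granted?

Yes

Holding K18 and red-permit grants violet-code (Rule 4).
Holding violet-code and K18 grants blue-code (Rule 6).
Holding blue-code and blue-clearance grants L17 (Rule 11).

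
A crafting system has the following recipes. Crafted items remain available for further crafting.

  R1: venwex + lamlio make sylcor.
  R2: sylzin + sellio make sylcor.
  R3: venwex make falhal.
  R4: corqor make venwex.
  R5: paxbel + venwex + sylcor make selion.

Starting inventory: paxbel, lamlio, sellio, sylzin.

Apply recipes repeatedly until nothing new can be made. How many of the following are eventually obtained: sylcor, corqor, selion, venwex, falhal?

1

sylzin + sellio → sylcor (R2).
sylcor: reached.
No rule produces corqor, and it is not given.
selion would need paxbel, venwex, and sylcor (R5), but venwex is never obtained.
venwex would need corqor (R4), but corqor is never obtained.
falhal would need venwex (R3), but venwex is never obtained.
Reached: sylcor — 1 of the 5.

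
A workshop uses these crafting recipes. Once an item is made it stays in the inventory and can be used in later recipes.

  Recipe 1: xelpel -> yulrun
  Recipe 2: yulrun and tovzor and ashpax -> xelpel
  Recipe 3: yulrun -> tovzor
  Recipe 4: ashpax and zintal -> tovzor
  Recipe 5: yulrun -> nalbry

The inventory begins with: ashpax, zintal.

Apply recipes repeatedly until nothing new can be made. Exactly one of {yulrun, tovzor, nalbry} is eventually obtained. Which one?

tovzor

Using Recipe 4, ashpax and zintal make tovzor.
yulrun would need xelpel (Recipe 1), but xelpel is never obtained. nalbry would need yulrun (Recipe 5), but yulrun is never obtained.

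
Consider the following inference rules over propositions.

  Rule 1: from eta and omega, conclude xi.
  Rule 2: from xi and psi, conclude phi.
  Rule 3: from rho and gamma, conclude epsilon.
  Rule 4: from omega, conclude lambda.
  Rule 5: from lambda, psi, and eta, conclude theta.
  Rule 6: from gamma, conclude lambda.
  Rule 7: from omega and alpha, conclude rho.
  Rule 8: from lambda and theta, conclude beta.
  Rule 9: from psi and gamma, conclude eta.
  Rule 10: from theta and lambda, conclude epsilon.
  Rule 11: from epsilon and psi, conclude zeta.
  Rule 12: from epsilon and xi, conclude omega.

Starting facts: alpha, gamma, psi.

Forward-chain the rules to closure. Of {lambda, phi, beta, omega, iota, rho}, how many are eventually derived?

From psi and gamma, Rule 9 gives eta.
From gamma, Rule 6 gives lambda.
From lambda, psi, and eta, Rule 5 gives theta.
From lambda and theta, Rule 8 gives beta.
lambda: reached.
phi would need xi and psi (Rule 2), but xi is never established.
beta: reached.
omega would need epsilon and xi (Rule 12), but xi is never established.
No rule produces iota, and it is not given.
rho would need omega and alpha (Rule 7), but omega is never established.
Reached: lambda and beta — 2 of the 6.

2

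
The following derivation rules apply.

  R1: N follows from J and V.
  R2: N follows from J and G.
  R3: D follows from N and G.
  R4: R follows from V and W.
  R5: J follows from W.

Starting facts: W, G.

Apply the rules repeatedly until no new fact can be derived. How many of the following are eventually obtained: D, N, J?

3

W holds, so J follows (R5).
From J and G, R2 gives N.
N and G hold, so D follows (R3).
D: reached.
N: reached.
J: reached.
All 3 are reached.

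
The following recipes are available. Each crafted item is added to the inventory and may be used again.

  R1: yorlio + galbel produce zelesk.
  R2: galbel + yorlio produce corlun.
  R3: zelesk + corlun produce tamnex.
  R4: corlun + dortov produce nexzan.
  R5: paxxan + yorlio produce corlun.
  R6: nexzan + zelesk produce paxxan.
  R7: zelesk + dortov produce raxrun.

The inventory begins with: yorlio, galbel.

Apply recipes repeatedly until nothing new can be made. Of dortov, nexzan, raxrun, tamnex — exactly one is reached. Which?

tamnex

Using R2, galbel and yorlio make corlun.
yorlio + galbel → zelesk (R1).
zelesk + corlun → tamnex (R3).
nexzan would need corlun and dortov (R4), but dortov is never obtained. raxrun would need zelesk and dortov (R7), but dortov is never obtained. No rule produces dortov, and it is not given.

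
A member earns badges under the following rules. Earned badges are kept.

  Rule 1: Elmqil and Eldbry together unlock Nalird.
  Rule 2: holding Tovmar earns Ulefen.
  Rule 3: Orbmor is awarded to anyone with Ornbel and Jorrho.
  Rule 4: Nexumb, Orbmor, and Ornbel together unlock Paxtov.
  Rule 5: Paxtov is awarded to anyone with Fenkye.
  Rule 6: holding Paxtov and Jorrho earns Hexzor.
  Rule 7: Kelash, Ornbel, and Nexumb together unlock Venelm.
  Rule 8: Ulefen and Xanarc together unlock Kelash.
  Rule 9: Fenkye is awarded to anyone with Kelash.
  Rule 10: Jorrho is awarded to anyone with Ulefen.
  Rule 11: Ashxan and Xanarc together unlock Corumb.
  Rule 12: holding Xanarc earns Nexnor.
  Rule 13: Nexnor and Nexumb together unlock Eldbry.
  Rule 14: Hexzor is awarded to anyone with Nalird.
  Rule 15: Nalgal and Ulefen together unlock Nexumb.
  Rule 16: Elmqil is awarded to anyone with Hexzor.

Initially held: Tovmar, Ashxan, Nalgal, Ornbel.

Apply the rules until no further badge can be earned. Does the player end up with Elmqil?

With Tovmar, Ulefen is earned (Rule 2).
With Ulefen, Jorrho is earned (Rule 10).
With Nalgal and Ulefen, Nexumb is earned (Rule 15).
With Ornbel and Jorrho, Orbmor is earned (Rule 3).
With Nexumb, Orbmor, and Ornbel, Paxtov is earned (Rule 4).
With Paxtov and Jorrho, Hexzor is earned (Rule 6).
With Hexzor, Elmqil is earned (Rule 16).

Yes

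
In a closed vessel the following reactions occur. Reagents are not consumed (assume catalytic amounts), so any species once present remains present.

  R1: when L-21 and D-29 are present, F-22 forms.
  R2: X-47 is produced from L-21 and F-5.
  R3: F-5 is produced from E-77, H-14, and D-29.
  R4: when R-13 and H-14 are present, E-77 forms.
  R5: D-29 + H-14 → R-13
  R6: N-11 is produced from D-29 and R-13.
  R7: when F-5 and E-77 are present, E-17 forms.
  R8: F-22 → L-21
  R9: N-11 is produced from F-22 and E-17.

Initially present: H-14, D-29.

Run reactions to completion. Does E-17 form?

D-29 and H-14 present → R-13 forms (R5).
R-13 and H-14 present → E-77 forms (R4).
E-77, H-14, and D-29 present → F-5 forms (R3).
F-5 and E-77 present → E-17 forms (R7).

Yes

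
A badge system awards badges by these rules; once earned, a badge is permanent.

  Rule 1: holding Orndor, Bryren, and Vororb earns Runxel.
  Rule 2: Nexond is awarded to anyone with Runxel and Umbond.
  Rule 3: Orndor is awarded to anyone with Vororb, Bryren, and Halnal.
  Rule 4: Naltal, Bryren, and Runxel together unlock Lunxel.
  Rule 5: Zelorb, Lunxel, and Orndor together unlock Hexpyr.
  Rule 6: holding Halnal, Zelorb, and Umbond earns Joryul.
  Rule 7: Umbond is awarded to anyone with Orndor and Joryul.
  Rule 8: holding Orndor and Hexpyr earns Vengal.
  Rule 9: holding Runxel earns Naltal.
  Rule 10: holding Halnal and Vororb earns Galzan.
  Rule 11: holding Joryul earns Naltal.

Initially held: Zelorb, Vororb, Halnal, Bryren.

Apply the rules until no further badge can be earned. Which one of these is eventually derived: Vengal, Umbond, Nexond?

Vengal

With Vororb, Bryren, and Halnal, Orndor is earned (Rule 3).
With Orndor, Bryren, and Vororb, Runxel is earned (Rule 1).
With Runxel, Naltal is earned (Rule 9).
With Naltal, Bryren, and Runxel, Lunxel is earned (Rule 4).
With Zelorb, Lunxel, and Orndor, Hexpyr is earned (Rule 5).
With Orndor and Hexpyr, Vengal is earned (Rule 8).
Umbond would need Orndor and Joryul (Rule 7), but Joryul is never earned. Nexond would need Runxel and Umbond (Rule 2), but Umbond is never earned.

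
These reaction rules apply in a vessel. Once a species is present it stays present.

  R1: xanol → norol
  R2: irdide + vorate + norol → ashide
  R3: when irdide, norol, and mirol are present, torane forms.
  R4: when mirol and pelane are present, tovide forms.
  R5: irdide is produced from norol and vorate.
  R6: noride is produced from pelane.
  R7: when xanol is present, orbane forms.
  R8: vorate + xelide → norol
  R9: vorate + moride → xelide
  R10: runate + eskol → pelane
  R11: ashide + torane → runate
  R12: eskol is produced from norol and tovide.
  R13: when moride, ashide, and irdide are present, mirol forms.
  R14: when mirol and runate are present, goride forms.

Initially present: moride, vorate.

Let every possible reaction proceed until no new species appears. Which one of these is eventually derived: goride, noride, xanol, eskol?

goride

vorate and moride present → xelide forms (R9).
vorate and xelide present → norol forms (R8).
norol and vorate present → irdide forms (R5).
irdide, vorate, and norol present → ashide forms (R2).
moride, ashide, and irdide present → mirol forms (R13).
irdide, norol, and mirol present → torane forms (R3).
ashide and torane present → runate forms (R11).
mirol and runate present → goride forms (R14).
noride would need pelane (R6), but pelane never forms. No rule produces xanol, and it is not given. eskol would need norol and tovide (R12), but tovide never forms.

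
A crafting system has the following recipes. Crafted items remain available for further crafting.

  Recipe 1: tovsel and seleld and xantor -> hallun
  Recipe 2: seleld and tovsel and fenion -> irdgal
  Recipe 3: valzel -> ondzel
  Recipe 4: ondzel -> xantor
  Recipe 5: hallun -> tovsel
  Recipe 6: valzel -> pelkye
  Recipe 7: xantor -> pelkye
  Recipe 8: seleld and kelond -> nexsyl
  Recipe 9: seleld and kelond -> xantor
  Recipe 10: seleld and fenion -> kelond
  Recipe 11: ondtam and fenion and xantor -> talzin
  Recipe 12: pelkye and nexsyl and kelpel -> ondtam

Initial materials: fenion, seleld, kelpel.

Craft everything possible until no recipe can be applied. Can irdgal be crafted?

irdgal would need seleld, tovsel, and fenion (Recipe 2), but tovsel is never obtained.

No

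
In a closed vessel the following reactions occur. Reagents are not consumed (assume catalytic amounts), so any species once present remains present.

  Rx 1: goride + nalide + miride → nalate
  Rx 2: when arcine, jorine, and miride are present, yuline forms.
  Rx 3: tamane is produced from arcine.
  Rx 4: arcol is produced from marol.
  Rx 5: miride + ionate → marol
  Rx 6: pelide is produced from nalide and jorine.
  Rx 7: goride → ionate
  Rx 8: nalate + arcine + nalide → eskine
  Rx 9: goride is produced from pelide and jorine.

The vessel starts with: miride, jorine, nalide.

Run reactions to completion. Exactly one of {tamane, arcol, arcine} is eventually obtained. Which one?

arcol

nalide and jorine present → pelide forms (Rx 6).
pelide and jorine present → goride forms (Rx 9).
goride present → ionate forms (Rx 7).
miride and ionate present → marol forms (Rx 5).
marol present → arcol forms (Rx 4).
tamane would need arcine (Rx 3), but arcine never forms. No rule produces arcine, and it is not given.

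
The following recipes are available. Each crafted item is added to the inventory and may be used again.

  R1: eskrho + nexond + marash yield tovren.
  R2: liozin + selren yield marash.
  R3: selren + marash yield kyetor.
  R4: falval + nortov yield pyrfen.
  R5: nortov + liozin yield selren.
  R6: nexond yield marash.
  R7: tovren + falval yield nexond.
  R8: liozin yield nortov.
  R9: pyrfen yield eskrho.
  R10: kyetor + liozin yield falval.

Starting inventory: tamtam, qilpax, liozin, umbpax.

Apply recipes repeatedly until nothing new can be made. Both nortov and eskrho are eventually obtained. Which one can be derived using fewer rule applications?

nortov: liozin → nortov (R8). [1 rule application]
eskrho: liozin → nortov (R8). Using R5, nortov and liozin make selren. liozin + selren → marash (R2). selren + marash → kyetor (R3). kyetor + liozin → falval (R10). falval + nortov → pyrfen (R4). Using R9, pyrfen makes eskrho. [7 rule applications]
nortov needs fewer.

nortov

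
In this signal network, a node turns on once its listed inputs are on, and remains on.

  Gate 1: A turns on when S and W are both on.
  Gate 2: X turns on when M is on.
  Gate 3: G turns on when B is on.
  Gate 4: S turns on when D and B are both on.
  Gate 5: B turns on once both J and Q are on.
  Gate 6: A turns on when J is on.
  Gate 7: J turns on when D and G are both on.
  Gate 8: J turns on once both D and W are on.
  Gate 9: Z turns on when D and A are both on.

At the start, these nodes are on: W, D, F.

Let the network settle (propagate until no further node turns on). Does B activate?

No

B would need J and Q (Gate 5), but Q never turns on.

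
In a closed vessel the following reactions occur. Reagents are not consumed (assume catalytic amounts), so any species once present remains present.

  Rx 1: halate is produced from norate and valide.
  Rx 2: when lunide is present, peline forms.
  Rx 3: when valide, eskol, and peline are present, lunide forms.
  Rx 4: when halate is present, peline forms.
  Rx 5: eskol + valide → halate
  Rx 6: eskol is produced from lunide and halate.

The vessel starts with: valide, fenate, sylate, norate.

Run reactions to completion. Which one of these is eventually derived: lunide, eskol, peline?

norate and valide present → halate forms (Rx 1).
halate present → peline forms (Rx 4).
eskol would need lunide and halate (Rx 6), but lunide never forms. lunide would need valide, eskol, and peline (Rx 3), but eskol never forms.

peline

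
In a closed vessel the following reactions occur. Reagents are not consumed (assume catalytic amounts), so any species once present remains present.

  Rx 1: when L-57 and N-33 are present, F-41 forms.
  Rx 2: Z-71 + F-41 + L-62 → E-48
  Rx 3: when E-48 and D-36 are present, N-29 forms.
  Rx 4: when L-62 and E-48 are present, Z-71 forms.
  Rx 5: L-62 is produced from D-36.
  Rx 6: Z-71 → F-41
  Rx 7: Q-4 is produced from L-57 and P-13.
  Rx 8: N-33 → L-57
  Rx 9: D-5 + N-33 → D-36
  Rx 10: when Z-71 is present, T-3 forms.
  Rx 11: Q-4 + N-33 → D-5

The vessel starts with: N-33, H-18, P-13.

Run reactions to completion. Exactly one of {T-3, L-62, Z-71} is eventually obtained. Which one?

L-62

N-33 present → L-57 forms (Rx 8).
L-57 and P-13 present → Q-4 forms (Rx 7).
Q-4 and N-33 present → D-5 forms (Rx 11).
D-5 and N-33 present → D-36 forms (Rx 9).
D-36 present → L-62 forms (Rx 5).
Z-71 would need L-62 and E-48 (Rx 4), but E-48 never forms. T-3 would need Z-71 (Rx 10), but Z-71 never forms.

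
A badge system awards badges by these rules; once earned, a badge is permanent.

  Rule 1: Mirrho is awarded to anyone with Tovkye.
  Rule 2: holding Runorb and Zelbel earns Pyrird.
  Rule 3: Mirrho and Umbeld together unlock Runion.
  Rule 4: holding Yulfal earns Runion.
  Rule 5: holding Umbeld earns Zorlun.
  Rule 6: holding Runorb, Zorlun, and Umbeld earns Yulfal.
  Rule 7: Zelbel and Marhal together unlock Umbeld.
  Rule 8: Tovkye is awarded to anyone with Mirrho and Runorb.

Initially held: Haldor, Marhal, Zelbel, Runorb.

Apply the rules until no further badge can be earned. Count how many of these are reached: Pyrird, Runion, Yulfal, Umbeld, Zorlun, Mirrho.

5

With Zelbel and Marhal, Umbeld is earned (Rule 7).
With Runorb and Zelbel, Pyrird is earned (Rule 2).
With Umbeld, Zorlun is earned (Rule 5).
With Runorb, Zorlun, and Umbeld, Yulfal is earned (Rule 6).
With Yulfal, Runion is earned (Rule 4).
Pyrird: reached.
Runion: reached.
Yulfal: reached.
Umbeld: reached.
Zorlun: reached.
Mirrho would need Tovkye (Rule 1), but Tovkye is never earned.
Reached: Pyrird, Runion, Yulfal, Umbeld, and Zorlun — 5 of the 6.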